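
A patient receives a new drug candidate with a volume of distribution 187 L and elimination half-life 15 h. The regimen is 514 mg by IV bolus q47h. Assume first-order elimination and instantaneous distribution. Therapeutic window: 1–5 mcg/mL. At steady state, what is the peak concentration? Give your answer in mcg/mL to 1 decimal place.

τ/t½ = 47/15 ≈ 3.1333, so fraction remaining f = (1/2)^(47/15) ≈ 0.1140.
At steady state, accumulation factor R = 1/(1 − e^(−kτ)) ≈ 1.1287.
Single-dose peak C₀ = D/Vd = 514/187 ≈ 2.749 mcg/mL.
Steady-state peak Cmax,ss = C₀·R ≈ 2.749 × 1.1287 ≈ 3.103 mcg/mL.
Peak 3.1 mcg/mL vs MTC 5 mcg/mL: below toxic threshold.

3.1 mcg/mL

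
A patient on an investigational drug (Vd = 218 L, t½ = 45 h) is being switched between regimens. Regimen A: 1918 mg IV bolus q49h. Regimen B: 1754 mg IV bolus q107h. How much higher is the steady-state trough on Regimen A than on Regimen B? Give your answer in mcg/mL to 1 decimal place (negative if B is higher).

5.9 mcg/mL

Regimen A: f = (1/2)^(49/45) ≈ 0.4701; Cmin,ss = (1918/218)·f/(1−f) ≈ 7.805 mcg/mL.
Regimen B: f = (1/2)^(107/45) ≈ 0.1924; Cmin,ss = (1754/218)·f/(1−f) ≈ 1.917 mcg/mL.
Difference ≈ 7.805 − 1.917 ≈ 5.888 mcg/mL.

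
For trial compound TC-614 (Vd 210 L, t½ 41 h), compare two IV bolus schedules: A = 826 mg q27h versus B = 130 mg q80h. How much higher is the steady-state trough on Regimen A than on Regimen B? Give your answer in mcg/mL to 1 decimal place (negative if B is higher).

Regimen A: f = (1/2)^(27/41) ≈ 0.6335; Cmin,ss = (826/210)·f/(1−f) ≈ 6.799 mcg/mL.
Regimen B: f = (1/2)^(80/41) ≈ 0.2586; Cmin,ss = (130/210)·f/(1−f) ≈ 0.216 mcg/mL.
Difference ≈ 6.799 − 0.216 ≈ 6.583 mcg/mL.

6.6 mcg/mL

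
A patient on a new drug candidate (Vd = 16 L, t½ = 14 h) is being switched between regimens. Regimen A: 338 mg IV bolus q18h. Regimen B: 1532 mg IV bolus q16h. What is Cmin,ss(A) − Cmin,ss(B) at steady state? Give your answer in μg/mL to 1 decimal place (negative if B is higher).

Regimen A: f = (1/2)^(18/14) ≈ 0.4102; Cmin,ss = (338/16)·f/(1−f) ≈ 14.692 μg/mL.
Regimen B: f = (1/2)^(16/14) ≈ 0.4529; Cmin,ss = (1532/16)·f/(1−f) ≈ 79.264 μg/mL.
Difference ≈ 14.692 − 79.264 ≈ -64.572 μg/mL.

-64.6 μg/mL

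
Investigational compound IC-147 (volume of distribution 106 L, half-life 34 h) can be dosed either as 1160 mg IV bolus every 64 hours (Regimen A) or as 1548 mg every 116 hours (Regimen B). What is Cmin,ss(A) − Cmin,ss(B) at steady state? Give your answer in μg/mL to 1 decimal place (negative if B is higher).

Regimen A: f = (1/2)^(64/34) ≈ 0.2712; Cmin,ss = (1160/106)·f/(1−f) ≈ 4.072 μg/mL.
Regimen B: f = (1/2)^(116/34) ≈ 0.0940; Cmin,ss = (1548/106)·f/(1−f) ≈ 1.515 μg/mL.
Difference ≈ 4.072 − 1.515 ≈ 2.557 μg/mL.

2.6 μg/mL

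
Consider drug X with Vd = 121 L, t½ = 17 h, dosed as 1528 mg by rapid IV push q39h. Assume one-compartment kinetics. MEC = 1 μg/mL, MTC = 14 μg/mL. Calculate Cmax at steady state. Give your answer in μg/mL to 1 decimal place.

Over one 39-h interval, 39/17 ≈ 2.2941 half-lives elapse, leaving f ≈ 0.2039 of each dose.
At steady state, accumulation factor R = 1/(1 − e^(−kτ)) ≈ 1.2561.
Single-dose peak C₀ = D/Vd = 1528/121 ≈ 12.628 μg/mL.
Steady-state peak Cmax,ss = C₀·R ≈ 12.628 × 1.2561 ≈ 15.862 μg/mL.
Peak 15.9 μg/mL vs MTC 14 μg/mL: exceeds toxic threshold.

15.9 μg/mL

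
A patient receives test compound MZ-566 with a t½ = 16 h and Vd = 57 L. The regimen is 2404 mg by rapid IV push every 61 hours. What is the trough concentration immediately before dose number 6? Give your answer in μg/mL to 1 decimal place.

f = (1/2)^(τ/t½) = (1/2)^(61/16) ≈ 0.0712.
C₀ = D/Vd = 2404/57 ≈ 42.175 μg/mL.
Before the 6th dose, 5 doses have been given. Superposition: Cmin = C₀·(f + f² + … + f^5).
≈ 42.175 × (0.0712 + 0.0051 + 0.0004 + 0.0000 + 0.0000) ≈ 42.175 × 0.0767 ≈ 3.235 μg/mL.

3.2 μg/mL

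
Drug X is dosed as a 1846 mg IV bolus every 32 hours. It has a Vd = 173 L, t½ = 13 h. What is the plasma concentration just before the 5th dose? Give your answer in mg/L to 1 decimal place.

2.4 mg/L

f = (1/2)^(τ/t½) = (1/2)^(32/13) ≈ 0.1816.
C₀ = D/Vd = 1846/173 ≈ 10.671 mg/L.
Before the 5th dose, 4 doses have been given. Superposition: Cmin = C₀·(f + f² + … + f^4).
≈ 10.671 × (0.1816 + 0.0330 + 0.0060 + 0.0011) ≈ 10.671 × 0.2217 ≈ 2.366 mg/L.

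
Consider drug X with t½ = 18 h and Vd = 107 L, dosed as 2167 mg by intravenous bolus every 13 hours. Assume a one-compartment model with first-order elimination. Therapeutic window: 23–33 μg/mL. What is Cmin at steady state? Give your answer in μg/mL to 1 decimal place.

31.2 μg/mL

Over one 13-h interval, 13/18 ≈ 0.72222 half-lives elapse, leaving f ≈ 0.6062 of each dose.
Accumulation ratio R = 1/(1 − f) ≈ 1/0.3938 ≈ 2.5394.
Each bolus raises the concentration by D/Vd = 2167/107 ≈ 20.252 μg/mL.
Steady-state peak Cmax,ss = C₀·R ≈ 20.252 × 2.5394 ≈ 51.428 μg/mL.
Steady-state trough Cmin,ss = Cmax,ss·f ≈ 51.428 × 0.6062 ≈ 31.176 μg/mL.
Trough 31.2 μg/mL vs MEC 23 μg/mL: adequate.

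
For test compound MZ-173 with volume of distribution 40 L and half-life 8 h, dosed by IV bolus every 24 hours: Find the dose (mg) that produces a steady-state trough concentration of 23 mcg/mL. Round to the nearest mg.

τ/t½ = 24/8 ≈ 3, so f = (1/2)^(24/8) ≈ 0.125000.
Cmin,ss = (D/Vd)·f/(1−f), so D = Cmin,ss·Vd·(1−f)/f.
D = 23 × 40 × (1−f)/f ≈ 23 × 40 × 7.00000 ≈ 6440.00 mg.

6440 mg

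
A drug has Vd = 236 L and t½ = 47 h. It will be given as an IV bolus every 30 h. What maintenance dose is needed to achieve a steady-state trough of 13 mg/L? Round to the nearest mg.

1707 mg

τ/t½ = 30/47 ≈ 0.6383, so f = (1/2)^(30/47) ≈ 0.642471.
Cmin,ss = (D/Vd)·f/(1−f), so D = Cmin,ss·Vd·(1−f)/f.
D = 13 × 236 × (1−f)/f ≈ 13 × 236 × 0.55649 ≈ 1707.31 mg.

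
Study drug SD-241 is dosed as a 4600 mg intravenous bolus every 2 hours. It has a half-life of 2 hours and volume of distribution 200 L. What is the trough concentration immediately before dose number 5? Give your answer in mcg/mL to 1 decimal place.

21.6 mcg/mL

f = (1/2)^(τ/t½) = (1/2)^(2/2) ≈ 0.5000.
C₀ = D/Vd = 4600/200 ≈ 23.000 mcg/mL.
Before the 5th dose, 4 doses have been given. Superposition: Cmin = C₀·(f + f² + … + f^4).
≈ 23.000 × (0.5000 + 0.2500 + 0.1250 + 0.0625) ≈ 23.000 × 0.9375 ≈ 21.562 mcg/mL.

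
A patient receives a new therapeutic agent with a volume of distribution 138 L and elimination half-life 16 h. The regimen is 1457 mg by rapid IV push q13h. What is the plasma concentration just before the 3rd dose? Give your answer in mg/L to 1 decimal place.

f = (1/2)^(τ/t½) = (1/2)^(13/16) ≈ 0.5694.
C₀ = D/Vd = 1457/138 ≈ 10.558 mg/L.
Before the 3rd dose, 2 doses have been given. Superposition: Cmin = C₀·(f + f²).
≈ 10.558 × (0.5694 + 0.3242) ≈ 10.558 × 0.8936 ≈ 9.435 mg/L.

9.4 mg/L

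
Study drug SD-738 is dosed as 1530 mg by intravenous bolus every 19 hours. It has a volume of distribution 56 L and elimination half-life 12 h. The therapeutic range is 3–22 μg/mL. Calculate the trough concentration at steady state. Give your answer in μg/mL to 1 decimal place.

τ/t½ = 19/12 ≈ 1.5833, so fraction remaining f = (1/2)^(19/12) ≈ 0.3337.
Each bolus raises the concentration by D/Vd = 1530/56 ≈ 27.321 μg/mL.
Steady-state trough Cmin,ss = C₀·f/(1−f) ≈ 27.321 × 0.3337/0.6663 ≈ 13.683 μg/mL.
Trough 13.7 μg/mL vs MEC 3 μg/mL: adequate.

13.7 μg/mL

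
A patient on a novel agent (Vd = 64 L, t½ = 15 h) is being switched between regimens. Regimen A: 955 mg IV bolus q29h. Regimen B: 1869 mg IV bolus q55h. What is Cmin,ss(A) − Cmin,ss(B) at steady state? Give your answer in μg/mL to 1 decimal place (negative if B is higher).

2.8 μg/mL

Regimen A: f = (1/2)^(29/15) ≈ 0.2618; Cmin,ss = (955/64)·f/(1−f) ≈ 5.292 μg/mL.
Regimen B: f = (1/2)^(55/15) ≈ 0.0787; Cmin,ss = (1869/64)·f/(1−f) ≈ 2.495 μg/mL.
Difference ≈ 5.292 − 2.495 ≈ 2.797 μg/mL.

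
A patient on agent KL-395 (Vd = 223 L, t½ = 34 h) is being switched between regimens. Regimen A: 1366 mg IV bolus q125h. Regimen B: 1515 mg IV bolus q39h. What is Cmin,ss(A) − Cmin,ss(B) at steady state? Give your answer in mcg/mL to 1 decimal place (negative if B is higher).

-5.1 mcg/mL

Regimen A: f = (1/2)^(125/34) ≈ 0.0782; Cmin,ss = (1366/223)·f/(1−f) ≈ 0.520 mcg/mL.
Regimen B: f = (1/2)^(39/34) ≈ 0.4515; Cmin,ss = (1515/223)·f/(1−f) ≈ 5.592 mcg/mL.
Difference ≈ 0.520 − 5.592 ≈ -5.072 mcg/mL.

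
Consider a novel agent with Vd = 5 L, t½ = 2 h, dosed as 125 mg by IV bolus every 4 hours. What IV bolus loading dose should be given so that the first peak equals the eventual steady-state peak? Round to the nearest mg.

167 mg

f = (1/2)^(4/2) ≈ 0.250000; accumulation ratio R = 1/(1−f) ≈ 1.33333.
Loading dose to hit Cmax,ss on first dose: D_load = D_maint·R ≈ 125 × 1.33333 ≈ 166.67 mg.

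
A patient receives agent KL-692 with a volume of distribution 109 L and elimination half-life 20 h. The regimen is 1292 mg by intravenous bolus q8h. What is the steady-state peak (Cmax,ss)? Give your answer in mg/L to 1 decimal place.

τ/t½ = 8/20 ≈ 0.4, so fraction remaining f = (1/2)^(8/20) ≈ 0.7579.
Accumulation ratio R = 1/(1 − f) ≈ 1/0.2421 ≈ 4.1305.
Each bolus raises the concentration by D/Vd = 1292/109 ≈ 11.853 mg/L.
Steady-state peak Cmax,ss = C₀·R ≈ 11.853 × 4.1305 ≈ 48.959 mg/L.

49.0 mg/L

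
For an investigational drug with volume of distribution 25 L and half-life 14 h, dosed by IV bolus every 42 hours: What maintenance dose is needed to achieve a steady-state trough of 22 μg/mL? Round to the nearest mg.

3850 mg

τ/t½ = 42/14 ≈ 3, so f = (1/2)^(42/14) ≈ 0.125000.
Cmin,ss = (D/Vd)·f/(1−f), so D = Cmin,ss·Vd·(1−f)/f.
D = 22 × 25 × (1−f)/f ≈ 22 × 25 × 7.00000 ≈ 3850.00 mg.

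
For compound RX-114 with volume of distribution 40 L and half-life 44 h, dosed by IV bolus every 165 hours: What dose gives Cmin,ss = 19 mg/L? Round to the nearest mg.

9465 mg

τ/t½ = 165/44 ≈ 3.75, so f = (1/2)^(165/44) ≈ 0.074325.
Cmin,ss = (D/Vd)·f/(1−f), so D = Cmin,ss·Vd·(1−f)/f.
D = 19 × 40 × (1−f)/f ≈ 19 × 40 × 12.45442 ≈ 9465.36 mg.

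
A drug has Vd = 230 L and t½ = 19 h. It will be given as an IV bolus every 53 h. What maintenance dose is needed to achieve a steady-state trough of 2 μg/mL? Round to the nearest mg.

τ/t½ = 53/19 ≈ 2.7895, so f = (1/2)^(53/19) ≈ 0.144639.
Cmin,ss = (D/Vd)·f/(1−f), so D = Cmin,ss·Vd·(1−f)/f.
D = 2 × 230 × (1−f)/f ≈ 2 × 230 × 5.91376 ≈ 2720.33 mg.

2720 mg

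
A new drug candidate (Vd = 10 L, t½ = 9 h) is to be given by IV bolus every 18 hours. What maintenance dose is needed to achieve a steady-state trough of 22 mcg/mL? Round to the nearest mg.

660 mg

τ/t½ = 18/9 ≈ 2, so f = (1/2)^(18/9) ≈ 0.250000.
Cmin,ss = (D/Vd)·f/(1−f), so D = Cmin,ss·Vd·(1−f)/f.
D = 22 × 10 × (1−f)/f ≈ 22 × 10 × 3.00000 ≈ 660.00 mg.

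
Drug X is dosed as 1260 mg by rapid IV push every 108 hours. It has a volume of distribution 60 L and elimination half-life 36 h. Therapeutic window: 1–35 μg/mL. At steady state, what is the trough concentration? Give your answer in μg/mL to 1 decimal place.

3.0 μg/mL

τ = 108 h = 3 half-lives, so f = (1/2)^3 = 0.125.
Accumulation ratio R = 1/(1 − f) = 1/0.875 = 8/7.
Single-dose peak C₀ = D/Vd = 1260/60 = 21 μg/mL.
Steady-state peak Cmax,ss = C₀·R = 21 × 8/7 ≈ 24.000 μg/mL.
Steady-state trough Cmin,ss = Cmax,ss·f ≈ 24.000 × 0.125 ≈ 3.000 μg/mL.
Trough 3.0 μg/mL vs MEC 1 μg/mL: adequate.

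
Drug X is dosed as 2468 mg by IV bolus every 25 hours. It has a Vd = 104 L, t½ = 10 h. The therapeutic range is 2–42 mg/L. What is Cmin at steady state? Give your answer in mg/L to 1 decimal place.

τ/t½ = 25/10 ≈ 2.5, so fraction remaining f = (1/2)^(25/10) ≈ 0.1768.
Each bolus raises the concentration by D/Vd = 2468/104 ≈ 23.731 mg/L.
Steady-state trough Cmin,ss = C₀·f/(1−f) ≈ 23.731 × 0.1768/0.8232 ≈ 5.097 mg/L.
Trough 5.1 mg/L vs MEC 2 mg/L: adequate.

5.1 mg/L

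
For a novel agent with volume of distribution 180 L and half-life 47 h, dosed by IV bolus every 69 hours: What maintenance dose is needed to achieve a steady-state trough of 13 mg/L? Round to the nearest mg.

4134 mg

τ/t½ = 69/47 ≈ 1.4681, so f = (1/2)^(69/47) ≈ 0.361462.
Cmin,ss = (D/Vd)·f/(1−f), so D = Cmin,ss·Vd·(1−f)/f.
D = 13 × 180 × (1−f)/f ≈ 13 × 180 × 1.76654 ≈ 4133.70 mg.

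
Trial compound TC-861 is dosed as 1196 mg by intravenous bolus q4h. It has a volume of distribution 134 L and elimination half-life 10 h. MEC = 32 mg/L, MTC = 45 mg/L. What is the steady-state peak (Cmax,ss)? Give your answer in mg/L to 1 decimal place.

k = ln2/t½ = ln2/10 ≈ 0.069315 h⁻¹; fraction remaining f = e^(−kτ) = e^(−0.069315×4) ≈ 0.7579.
Accumulation ratio R = 1/(1 − f) ≈ 1/0.2421 ≈ 4.1305.
Each bolus raises the concentration by D/Vd = 1196/134 ≈ 8.925 mg/L.
Cmax,ss = C₀/(1 − f) ≈ 8.925/0.2421 ≈ 36.865 mg/L.
Peak 36.9 mg/L vs MTC 45 mg/L: below toxic threshold.

36.9 mg/L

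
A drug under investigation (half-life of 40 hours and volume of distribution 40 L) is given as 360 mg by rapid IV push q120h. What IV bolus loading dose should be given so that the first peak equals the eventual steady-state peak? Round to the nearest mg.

f = (1/2)^(120/40) ≈ 0.125000; accumulation ratio R = 1/(1−f) ≈ 1.14286.
Loading dose to hit Cmax,ss on first dose: D_load = D_maint·R ≈ 360 × 1.14286 ≈ 411.43 mg.

411 mg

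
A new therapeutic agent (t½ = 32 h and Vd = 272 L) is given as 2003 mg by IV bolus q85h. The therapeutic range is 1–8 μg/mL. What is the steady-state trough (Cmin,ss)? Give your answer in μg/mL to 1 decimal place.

Over one 85-h interval, 85/32 ≈ 2.6562 half-lives elapse, leaving f ≈ 0.1586 of each dose.
Each bolus raises the concentration by D/Vd = 2003/272 ≈ 7.364 μg/mL.
Steady-state trough Cmin,ss = C₀·f/(1−f) ≈ 7.364 × 0.1586/0.8414 ≈ 1.388 μg/mL.
Trough 1.4 μg/mL vs MEC 1 μg/mL: adequate.

1.4 μg/mL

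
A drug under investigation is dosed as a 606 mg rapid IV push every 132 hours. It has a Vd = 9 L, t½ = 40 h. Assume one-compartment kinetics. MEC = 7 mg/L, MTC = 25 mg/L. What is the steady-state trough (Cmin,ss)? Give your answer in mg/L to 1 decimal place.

7.6 mg/L

k = ln2/t½ = ln2/40 ≈ 0.017329 h⁻¹; fraction remaining f = e^(−kτ) = e^(−0.017329×132) ≈ 0.1015.
Accumulation ratio R = 1/(1 − f) ≈ 1/0.8985 ≈ 1.1130.
Single-dose peak C₀ = D/Vd = 606/9 ≈ 67.333 mg/L.
Cmax,ss = C₀/(1 − f) ≈ 67.333/0.8985 ≈ 74.939 mg/L.
One interval later, Cmin,ss = Cmax,ss·e^(−kτ) ≈ 74.939 × 0.1015 ≈ 7.606 mg/L.
Trough 7.6 mg/L vs MEC 7 mg/L: adequate.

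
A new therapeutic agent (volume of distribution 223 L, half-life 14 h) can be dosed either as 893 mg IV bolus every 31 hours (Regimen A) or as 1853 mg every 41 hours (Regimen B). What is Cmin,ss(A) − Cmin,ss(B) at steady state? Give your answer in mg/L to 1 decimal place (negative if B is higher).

-0.2 mg/L

Regimen A: f = (1/2)^(31/14) ≈ 0.2155; Cmin,ss = (893/223)·f/(1−f) ≈ 1.100 mg/L.
Regimen B: f = (1/2)^(41/14) ≈ 0.1313; Cmin,ss = (1853/223)·f/(1−f) ≈ 1.256 mg/L.
Difference ≈ 1.100 − 1.256 ≈ -0.156 mg/L.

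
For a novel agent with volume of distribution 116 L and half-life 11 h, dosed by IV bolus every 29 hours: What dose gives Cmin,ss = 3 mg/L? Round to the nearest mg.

1816 mg

τ/t½ = 29/11 ≈ 2.6364, so f = (1/2)^(29/11) ≈ 0.160833.
Cmin,ss = (D/Vd)·f/(1−f), so D = Cmin,ss·Vd·(1−f)/f.
D = 3 × 116 × (1−f)/f ≈ 3 × 116 × 5.21763 ≈ 1815.74 mg.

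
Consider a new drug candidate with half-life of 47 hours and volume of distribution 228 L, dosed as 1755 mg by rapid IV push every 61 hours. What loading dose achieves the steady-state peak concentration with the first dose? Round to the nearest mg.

2958 mg

f = (1/2)^(61/47) ≈ 0.406726; accumulation ratio R = 1/(1−f) ≈ 1.68556.
Loading dose to hit Cmax,ss on first dose: D_load = D_maint·R ≈ 1755 × 1.68556 ≈ 2958.16 mg.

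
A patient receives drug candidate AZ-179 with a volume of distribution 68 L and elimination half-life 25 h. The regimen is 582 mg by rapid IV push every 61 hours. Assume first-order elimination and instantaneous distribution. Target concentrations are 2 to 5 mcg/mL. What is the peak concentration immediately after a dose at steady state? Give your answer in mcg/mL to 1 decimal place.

Over one 61-h interval, 61/25 ≈ 2.44 half-lives elapse, leaving f ≈ 0.1843 of each dose.
Accumulation ratio R = 1/(1 − f) ≈ 1/0.8157 ≈ 1.2259.
Single-dose peak C₀ = D/Vd = 582/68 ≈ 8.559 mcg/mL.
Cmax,ss = C₀/(1 − f) ≈ 8.559/0.8157 ≈ 10.493 mcg/mL.
Peak 10.5 mcg/mL vs MTC 5 mcg/mL: exceeds toxic threshold.

10.5 mcg/mL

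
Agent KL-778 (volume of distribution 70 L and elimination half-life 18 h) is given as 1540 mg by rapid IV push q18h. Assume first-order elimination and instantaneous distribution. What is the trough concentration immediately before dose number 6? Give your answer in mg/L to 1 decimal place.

21.3 mg/L

f = (1/2)^(τ/t½) = (1/2)^(18/18) ≈ 0.5000.
C₀ = D/Vd = 1540/70 ≈ 22.000 mg/L.
Before the 6th dose, 5 doses have been given. Superposition: Cmin = C₀·(f + f² + … + f^5).
≈ 22.000 × (0.5000 + 0.2500 + 0.1250 + 0.0625 + 0.0313) ≈ 22.000 × 0.9688 ≈ 21.314 mg/L.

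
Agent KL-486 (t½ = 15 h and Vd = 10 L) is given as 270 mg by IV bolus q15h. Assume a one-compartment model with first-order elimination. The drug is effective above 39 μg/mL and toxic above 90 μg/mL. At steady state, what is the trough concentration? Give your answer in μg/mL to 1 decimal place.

τ = 15 h = 1 half-life, so f = (1/2)^1 = 0.5.
Accumulation ratio R = 1/(1 − f) = 1/0.5 = 2/1.
Single-dose peak C₀ = D/Vd = 270/10 = 27 μg/mL.
Steady-state peak Cmax,ss = C₀·R = 27 × 2/1 ≈ 54.000 μg/mL.
Steady-state trough Cmin,ss = Cmax,ss·f ≈ 54.000 × 0.5 ≈ 27.000 μg/mL.
Trough 27.0 μg/mL vs MEC 39 μg/mL: subtherapeutic.

27.0 μg/mL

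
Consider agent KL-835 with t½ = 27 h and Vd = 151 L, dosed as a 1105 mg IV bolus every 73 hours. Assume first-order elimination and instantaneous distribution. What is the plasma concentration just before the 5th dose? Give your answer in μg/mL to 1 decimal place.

f = (1/2)^(τ/t½) = (1/2)^(73/27) ≈ 0.1535.
C₀ = D/Vd = 1105/151 ≈ 7.318 μg/mL.
Before the 5th dose, 4 doses have been given. Superposition: Cmin = C₀·(f + f² + … + f^4).
≈ 7.318 × (0.1535 + 0.0236 + 0.0036 + 0.0006) ≈ 7.318 × 0.1813 ≈ 1.327 μg/mL.

1.3 μg/mL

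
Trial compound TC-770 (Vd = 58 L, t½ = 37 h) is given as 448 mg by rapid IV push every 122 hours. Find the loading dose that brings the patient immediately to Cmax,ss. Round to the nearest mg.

f = (1/2)^(122/37) ≈ 0.101722; accumulation ratio R = 1/(1−f) ≈ 1.11324.
Loading dose to hit Cmax,ss on first dose: D_load = D_maint·R ≈ 448 × 1.11324 ≈ 498.73 mg.

499 mg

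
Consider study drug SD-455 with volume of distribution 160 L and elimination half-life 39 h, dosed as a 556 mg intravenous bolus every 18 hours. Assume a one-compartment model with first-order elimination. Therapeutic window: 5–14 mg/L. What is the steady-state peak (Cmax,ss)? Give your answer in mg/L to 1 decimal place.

Over one 18-h interval, 18/39 ≈ 0.46154 half-lives elapse, leaving f ≈ 0.7262 of each dose.
Accumulation ratio R = 1/(1 − f) ≈ 1/0.2738 ≈ 3.6523.
Single-dose peak C₀ = D/Vd = 556/160 ≈ 3.475 mg/L.
Steady-state peak Cmax,ss = C₀·R ≈ 3.475 × 3.6523 ≈ 12.692 mg/L.
Peak 12.7 mg/L vs MTC 14 mg/L: below toxic threshold.

12.7 mg/L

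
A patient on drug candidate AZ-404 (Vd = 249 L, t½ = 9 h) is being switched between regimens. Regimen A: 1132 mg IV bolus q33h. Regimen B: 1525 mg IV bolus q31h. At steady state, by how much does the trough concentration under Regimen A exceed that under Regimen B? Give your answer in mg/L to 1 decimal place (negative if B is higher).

-0.2 mg/L

Regimen A: f = (1/2)^(33/9) ≈ 0.0787; Cmin,ss = (1132/249)·f/(1−f) ≈ 0.388 mg/L.
Regimen B: f = (1/2)^(31/9) ≈ 0.0919; Cmin,ss = (1525/249)·f/(1−f) ≈ 0.620 mg/L.
Difference ≈ 0.388 − 0.620 ≈ -0.232 mg/L.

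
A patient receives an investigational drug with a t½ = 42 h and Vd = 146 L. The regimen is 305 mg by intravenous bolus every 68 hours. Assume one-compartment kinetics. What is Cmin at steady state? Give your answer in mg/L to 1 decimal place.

1.0 mg/L

τ/t½ = 68/42 ≈ 1.619, so fraction remaining f = (1/2)^(68/42) ≈ 0.3256.
Accumulation ratio R = 1/(1 − f) ≈ 1/0.6744 ≈ 1.4828.
Each bolus raises the concentration by D/Vd = 305/146 ≈ 2.089 mg/L.
Steady-state peak Cmax,ss = C₀·R ≈ 2.089 × 1.4828 ≈ 3.098 mg/L.
One interval later, Cmin,ss = Cmax,ss·e^(−kτ) ≈ 3.098 × 0.3256 ≈ 1.009 mg/L.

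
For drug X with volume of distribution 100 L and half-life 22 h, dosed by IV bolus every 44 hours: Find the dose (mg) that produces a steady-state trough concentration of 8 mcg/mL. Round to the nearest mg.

τ/t½ = 44/22 ≈ 2, so f = (1/2)^(44/22) ≈ 0.250000.
Cmin,ss = (D/Vd)·f/(1−f), so D = Cmin,ss·Vd·(1−f)/f.
D = 8 × 100 × (1−f)/f ≈ 8 × 100 × 3.00000 ≈ 2400.00 mg.

2400 mg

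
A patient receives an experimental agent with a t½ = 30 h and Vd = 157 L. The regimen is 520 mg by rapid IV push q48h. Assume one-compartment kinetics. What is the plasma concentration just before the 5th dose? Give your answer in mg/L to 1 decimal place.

1.6 mg/L

f = (1/2)^(τ/t½) = (1/2)^(48/30) ≈ 0.3299.
C₀ = D/Vd = 520/157 ≈ 3.312 mg/L.
Before the 5th dose, 4 doses have been given. Superposition: Cmin = C₀·(f + f² + … + f^4).
≈ 3.312 × (0.3299 + 0.1088 + 0.0359 + 0.0118) ≈ 3.312 × 0.4864 ≈ 1.611 mg/L.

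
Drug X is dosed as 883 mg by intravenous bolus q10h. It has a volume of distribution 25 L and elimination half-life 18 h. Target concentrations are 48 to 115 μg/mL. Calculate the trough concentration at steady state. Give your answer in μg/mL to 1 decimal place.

75.2 μg/mL

τ/t½ = 10/18 ≈ 0.55556, so fraction remaining f = (1/2)^(10/18) ≈ 0.6804.
Accumulation ratio R = 1/(1 − f) ≈ 1/0.3196 ≈ 3.1289.
Each bolus raises the concentration by D/Vd = 883/25 ≈ 35.320 μg/mL.
Cmax,ss = C₀/(1 − f) ≈ 35.320/0.3196 ≈ 110.513 μg/mL.
One interval later, Cmin,ss = Cmax,ss·e^(−kτ) ≈ 110.513 × 0.6804 ≈ 75.193 μg/mL.
Trough 75.2 μg/mL vs MEC 48 μg/mL: adequate.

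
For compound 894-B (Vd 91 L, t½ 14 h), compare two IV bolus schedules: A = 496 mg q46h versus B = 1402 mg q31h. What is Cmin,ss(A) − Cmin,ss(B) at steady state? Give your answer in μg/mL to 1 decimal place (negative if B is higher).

-3.6 μg/mL

Regimen A: f = (1/2)^(46/14) ≈ 0.1025; Cmin,ss = (496/91)·f/(1−f) ≈ 0.622 μg/mL.
Regimen B: f = (1/2)^(31/14) ≈ 0.2155; Cmin,ss = (1402/91)·f/(1−f) ≈ 4.232 μg/mL.
Difference ≈ 0.622 − 4.232 ≈ -3.610 μg/mL.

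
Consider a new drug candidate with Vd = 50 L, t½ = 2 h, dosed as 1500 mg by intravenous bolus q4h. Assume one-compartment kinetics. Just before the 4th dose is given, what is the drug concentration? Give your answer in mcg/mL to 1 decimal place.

f = (1/2)^(τ/t½) = (1/2)^(4/2) ≈ 0.2500.
C₀ = D/Vd = 1500/50 ≈ 30.000 mcg/mL.
Before the 4th dose, 3 doses have been given. Superposition: Cmin = C₀·(f + f² + … + f^3).
≈ 30.000 × (0.2500 + 0.0625 + 0.0156) ≈ 30.000 × 0.3281 ≈ 9.843 mcg/mL.

9.8 mcg/mL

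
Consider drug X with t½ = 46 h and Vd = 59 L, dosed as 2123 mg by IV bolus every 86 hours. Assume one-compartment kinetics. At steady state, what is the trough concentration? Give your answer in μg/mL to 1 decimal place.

13.6 μg/mL

τ/t½ = 86/46 ≈ 1.8696, so fraction remaining f = (1/2)^(86/46) ≈ 0.2737.
At steady state, accumulation factor R = 1/(1 − e^(−kτ)) ≈ 1.3768.
Single-dose peak C₀ = D/Vd = 2123/59 ≈ 35.983 μg/mL.
Steady-state peak Cmax,ss = C₀·R ≈ 35.983 × 1.3768 ≈ 49.541 μg/mL.
Steady-state trough Cmin,ss = Cmax,ss·f ≈ 49.541 × 0.2737 ≈ 13.559 μg/mL.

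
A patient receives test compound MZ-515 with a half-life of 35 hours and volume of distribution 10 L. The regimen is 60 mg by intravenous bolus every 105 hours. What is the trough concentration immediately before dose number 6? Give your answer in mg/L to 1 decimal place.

0.9 mg/L

f = (1/2)^(τ/t½) = (1/2)^(105/35) ≈ 0.1250.
C₀ = D/Vd = 60/10 ≈ 6.000 mg/L.
Before the 6th dose, 5 doses have been given. Superposition: Cmin = C₀·(f + f² + … + f^5).
≈ 6.000 × (0.1250 + 0.0156 + 0.0020 + 0.0002 + 0.0000) ≈ 6.000 × 0.1428 ≈ 0.857 mg/L.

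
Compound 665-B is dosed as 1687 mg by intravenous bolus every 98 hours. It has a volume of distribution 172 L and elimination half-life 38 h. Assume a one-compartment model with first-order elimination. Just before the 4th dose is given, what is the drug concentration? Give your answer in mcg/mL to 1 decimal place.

2.0 mcg/mL

f = (1/2)^(τ/t½) = (1/2)^(98/38) ≈ 0.1674.
C₀ = D/Vd = 1687/172 ≈ 9.808 mcg/mL.
Before the 4th dose, 3 doses have been given. Superposition: Cmin = C₀·(f + f² + … + f^3).
≈ 9.808 × (0.1674 + 0.0280 + 0.0047) ≈ 9.808 × 0.2001 ≈ 1.963 mcg/mL.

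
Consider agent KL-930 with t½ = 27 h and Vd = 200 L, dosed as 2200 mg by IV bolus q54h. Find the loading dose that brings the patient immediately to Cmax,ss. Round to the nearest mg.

f = (1/2)^(54/27) ≈ 0.250000; accumulation ratio R = 1/(1−f) ≈ 1.33333.
Loading dose to hit Cmax,ss on first dose: D_load = D_maint·R ≈ 2200 × 1.33333 ≈ 2933.33 mg.

2933 mg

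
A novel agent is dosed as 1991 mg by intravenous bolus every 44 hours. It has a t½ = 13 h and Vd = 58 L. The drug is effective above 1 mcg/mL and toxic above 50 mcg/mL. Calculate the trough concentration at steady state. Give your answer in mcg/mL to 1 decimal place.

3.6 mcg/mL

τ/t½ = 44/13 ≈ 3.3846, so fraction remaining f = (1/2)^(44/13) ≈ 0.0957.
At steady state, accumulation factor R = 1/(1 − e^(−kτ)) ≈ 1.1058.
Single-dose peak C₀ = D/Vd = 1991/58 ≈ 34.328 mcg/mL.
Steady-state peak Cmax,ss = C₀·R ≈ 34.328 × 1.1058 ≈ 37.960 mcg/mL.
One interval later, Cmin,ss = Cmax,ss·e^(−kτ) ≈ 37.960 × 0.0957 ≈ 3.633 mcg/mL.
Trough 3.6 mcg/mL vs MEC 1 mcg/mL: adequate.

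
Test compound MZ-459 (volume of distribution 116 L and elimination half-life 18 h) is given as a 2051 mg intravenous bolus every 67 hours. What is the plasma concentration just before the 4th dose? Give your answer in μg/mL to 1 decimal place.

f = (1/2)^(τ/t½) = (1/2)^(67/18) ≈ 0.0758.
C₀ = D/Vd = 2051/116 ≈ 17.681 μg/mL.
Before the 4th dose, 3 doses have been given. Superposition: Cmin = C₀·(f + f² + … + f^3).
≈ 17.681 × (0.0758 + 0.0057 + 0.0004) ≈ 17.681 × 0.0819 ≈ 1.448 μg/mL.

1.4 μg/mL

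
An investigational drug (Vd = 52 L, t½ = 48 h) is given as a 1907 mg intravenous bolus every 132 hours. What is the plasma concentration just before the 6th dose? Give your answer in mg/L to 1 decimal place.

6.4 mg/L

f = (1/2)^(τ/t½) = (1/2)^(132/48) ≈ 0.1487.
C₀ = D/Vd = 1907/52 ≈ 36.673 mg/L.
Before the 6th dose, 5 doses have been given. Superposition: Cmin = C₀·(f + f² + … + f^5).
≈ 36.673 × (0.1487 + 0.0221 + 0.0033 + 0.0005 + 0.0001) ≈ 36.673 × 0.1747 ≈ 6.407 mg/L.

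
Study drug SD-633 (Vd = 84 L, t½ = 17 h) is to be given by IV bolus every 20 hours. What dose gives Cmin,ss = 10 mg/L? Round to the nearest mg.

1059 mg

τ/t½ = 20/17 ≈ 1.1765, so f = (1/2)^(20/17) ≈ 0.442433.
Cmin,ss = (D/Vd)·f/(1−f), so D = Cmin,ss·Vd·(1−f)/f.
D = 10 × 84 × (1−f)/f ≈ 10 × 84 × 1.26023 ≈ 1058.59 mg.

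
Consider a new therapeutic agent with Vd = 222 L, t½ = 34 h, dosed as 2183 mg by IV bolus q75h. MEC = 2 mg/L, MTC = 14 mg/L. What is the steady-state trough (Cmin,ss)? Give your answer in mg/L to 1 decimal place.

Over one 75-h interval, 75/34 ≈ 2.2059 half-lives elapse, leaving f ≈ 0.2168 of each dose.
Single-dose peak C₀ = D/Vd = 2183/222 ≈ 9.833 mg/L.
Steady-state trough Cmin,ss = C₀·f/(1−f) ≈ 9.833 × 0.2168/0.7832 ≈ 2.722 mg/L.
Trough 2.7 mg/L vs MEC 2 mg/L: adequate.

2.7 mg/L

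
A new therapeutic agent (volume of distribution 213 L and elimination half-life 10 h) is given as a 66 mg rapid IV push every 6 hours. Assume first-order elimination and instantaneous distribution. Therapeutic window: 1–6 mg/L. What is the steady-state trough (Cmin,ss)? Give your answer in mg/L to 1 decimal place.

0.6 mg/L

τ/t½ = 6/10 ≈ 0.6, so fraction remaining f = (1/2)^(6/10) ≈ 0.6598.
At steady state, accumulation factor R = 1/(1 − e^(−kτ)) ≈ 2.9394.
Each bolus raises the concentration by D/Vd = 66/213 ≈ 0.310 mg/L.
Cmax,ss = C₀/(1 − f) ≈ 0.310/0.3402 ≈ 0.911 mg/L.
One interval later, Cmin,ss = Cmax,ss·e^(−kτ) ≈ 0.911 × 0.6598 ≈ 0.601 mg/L.
Trough 0.6 mg/L vs MEC 1 mg/L: subtherapeutic.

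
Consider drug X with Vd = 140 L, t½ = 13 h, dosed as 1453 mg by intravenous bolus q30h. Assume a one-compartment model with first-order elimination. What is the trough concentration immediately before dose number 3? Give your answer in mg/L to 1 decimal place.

f = (1/2)^(τ/t½) = (1/2)^(30/13) ≈ 0.2020.
C₀ = D/Vd = 1453/140 ≈ 10.379 mg/L.
Before the 3rd dose, 2 doses have been given. Superposition: Cmin = C₀·(f + f²).
≈ 10.379 × (0.2020 + 0.0408) ≈ 10.379 × 0.2428 ≈ 2.520 mg/L.

2.5 mg/L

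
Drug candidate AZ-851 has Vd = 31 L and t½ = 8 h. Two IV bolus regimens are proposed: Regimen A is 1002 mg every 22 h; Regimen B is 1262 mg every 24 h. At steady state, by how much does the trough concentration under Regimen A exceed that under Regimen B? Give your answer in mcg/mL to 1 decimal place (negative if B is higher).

-0.2 mcg/mL

Regimen A: f = (1/2)^(22/8) ≈ 0.1487; Cmin,ss = (1002/31)·f/(1−f) ≈ 5.646 mcg/mL.
Regimen B: f = (1/2)^(24/8) ≈ 0.1250; Cmin,ss = (1262/31)·f/(1−f) ≈ 5.816 mcg/mL.
Difference ≈ 5.646 − 5.816 ≈ -0.170 mcg/mL.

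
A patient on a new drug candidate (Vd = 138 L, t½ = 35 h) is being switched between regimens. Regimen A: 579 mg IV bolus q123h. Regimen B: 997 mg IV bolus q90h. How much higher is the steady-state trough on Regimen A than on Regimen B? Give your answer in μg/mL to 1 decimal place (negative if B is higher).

-1.1 μg/mL

Regimen A: f = (1/2)^(123/35) ≈ 0.0875; Cmin,ss = (579/138)·f/(1−f) ≈ 0.402 μg/mL.
Regimen B: f = (1/2)^(90/35) ≈ 0.1682; Cmin,ss = (997/138)·f/(1−f) ≈ 1.461 μg/mL.
Difference ≈ 0.402 − 1.461 ≈ -1.059 μg/mL.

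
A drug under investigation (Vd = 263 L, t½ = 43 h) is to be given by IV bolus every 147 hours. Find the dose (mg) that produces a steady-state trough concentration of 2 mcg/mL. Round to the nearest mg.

τ/t½ = 147/43 ≈ 3.4186, so f = (1/2)^(147/43) ≈ 0.093518.
Cmin,ss = (D/Vd)·f/(1−f), so D = Cmin,ss·Vd·(1−f)/f.
D = 2 × 263 × (1−f)/f ≈ 2 × 263 × 9.69313 ≈ 5098.59 mg.

5099 mg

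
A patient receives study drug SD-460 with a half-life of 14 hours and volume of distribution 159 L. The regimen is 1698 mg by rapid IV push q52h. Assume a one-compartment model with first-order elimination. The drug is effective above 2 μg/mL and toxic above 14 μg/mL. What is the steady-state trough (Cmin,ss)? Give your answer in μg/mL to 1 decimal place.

0.9 μg/mL

τ/t½ = 52/14 ≈ 3.7143, so fraction remaining f = (1/2)^(52/14) ≈ 0.0762.
At steady state, accumulation factor R = 1/(1 − e^(−kτ)) ≈ 1.0825.
Each bolus raises the concentration by D/Vd = 1698/159 ≈ 10.679 μg/mL.
Cmax,ss = C₀/(1 − f) ≈ 10.679/0.9238 ≈ 11.560 μg/mL.
One interval later, Cmin,ss = Cmax,ss·e^(−kτ) ≈ 11.560 × 0.0762 ≈ 0.881 μg/mL.
Trough 0.9 μg/mL vs MEC 2 μg/mL: subtherapeutic.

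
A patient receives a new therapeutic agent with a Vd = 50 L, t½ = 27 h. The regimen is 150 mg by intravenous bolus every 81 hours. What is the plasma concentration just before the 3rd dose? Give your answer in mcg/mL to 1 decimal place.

f = (1/2)^(τ/t½) = (1/2)^(81/27) ≈ 0.1250.
C₀ = D/Vd = 150/50 ≈ 3.000 mcg/mL.
Before the 3rd dose, 2 doses have been given. Superposition: Cmin = C₀·(f + f²).
≈ 3.000 × (0.1250 + 0.0156) ≈ 3.000 × 0.1406 ≈ 0.422 mcg/mL.

0.4 mcg/mL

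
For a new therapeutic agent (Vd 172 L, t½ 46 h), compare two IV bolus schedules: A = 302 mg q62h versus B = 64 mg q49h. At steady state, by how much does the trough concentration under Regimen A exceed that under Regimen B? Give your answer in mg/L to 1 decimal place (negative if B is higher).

Regimen A: f = (1/2)^(62/46) ≈ 0.3929; Cmin,ss = (302/172)·f/(1−f) ≈ 1.136 mg/L.
Regimen B: f = (1/2)^(49/46) ≈ 0.4779; Cmin,ss = (64/172)·f/(1−f) ≈ 0.341 mg/L.
Difference ≈ 1.136 − 0.341 ≈ 0.795 mg/L.

0.8 mg/L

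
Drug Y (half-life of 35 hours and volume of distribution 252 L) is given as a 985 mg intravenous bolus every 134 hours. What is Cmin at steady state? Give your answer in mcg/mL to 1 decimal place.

τ/t½ = 134/35 ≈ 3.8286, so fraction remaining f = (1/2)^(134/35) ≈ 0.0704.
At steady state, accumulation factor R = 1/(1 − e^(−kτ)) ≈ 1.0757.
Each bolus raises the concentration by D/Vd = 985/252 ≈ 3.909 mcg/mL.
Cmax,ss = C₀/(1 − f) ≈ 3.909/0.9296 ≈ 4.205 mcg/mL.
One interval later, Cmin,ss = Cmax,ss·e^(−kτ) ≈ 4.205 × 0.0704 ≈ 0.296 mcg/mL.

0.3 mcg/mL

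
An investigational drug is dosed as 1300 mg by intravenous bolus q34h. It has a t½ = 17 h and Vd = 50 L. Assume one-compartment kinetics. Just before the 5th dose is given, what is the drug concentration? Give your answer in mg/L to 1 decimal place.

f = (1/2)^(τ/t½) = (1/2)^(34/17) ≈ 0.2500.
C₀ = D/Vd = 1300/50 ≈ 26.000 mg/L.
Before the 5th dose, 4 doses have been given. Superposition: Cmin = C₀·(f + f² + … + f^4).
≈ 26.000 × (0.2500 + 0.0625 + 0.0156 + 0.0039) ≈ 26.000 × 0.3320 ≈ 8.632 mg/L.

8.6 mg/L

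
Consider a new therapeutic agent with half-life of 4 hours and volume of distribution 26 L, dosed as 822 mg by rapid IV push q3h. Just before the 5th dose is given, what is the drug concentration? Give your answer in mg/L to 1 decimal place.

40.6 mg/L

f = (1/2)^(τ/t½) = (1/2)^(3/4) ≈ 0.5946.
C₀ = D/Vd = 822/26 ≈ 31.615 mg/L.
Before the 5th dose, 4 doses have been given. Superposition: Cmin = C₀·(f + f² + … + f^4).
≈ 31.615 × (0.5946 + 0.3535 + 0.2102 + 0.1250) ≈ 31.615 × 1.2833 ≈ 40.572 mg/L.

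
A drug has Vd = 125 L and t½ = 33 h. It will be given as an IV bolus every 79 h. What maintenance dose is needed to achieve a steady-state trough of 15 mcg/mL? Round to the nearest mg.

7980 mg

τ/t½ = 79/33 ≈ 2.3939, so f = (1/2)^(79/33) ≈ 0.190262.
Cmin,ss = (D/Vd)·f/(1−f), so D = Cmin,ss·Vd·(1−f)/f.
D = 15 × 125 × (1−f)/f ≈ 15 × 125 × 4.25591 ≈ 7979.83 mg.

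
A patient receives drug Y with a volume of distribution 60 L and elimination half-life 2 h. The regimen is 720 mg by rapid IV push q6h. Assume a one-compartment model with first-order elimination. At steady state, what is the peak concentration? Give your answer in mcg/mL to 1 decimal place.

The dosing interval is 3 half-lives, so f = 2^(−3) = 0.125.
At steady state, R = 1/(1 − 0.125) = 8/7.
Single-dose peak C₀ = D/Vd = 720/60 = 12 mcg/mL.
Steady-state peak Cmax,ss = C₀·R = 12 × 8/7 ≈ 13.714 mcg/mL.

13.7 mcg/mL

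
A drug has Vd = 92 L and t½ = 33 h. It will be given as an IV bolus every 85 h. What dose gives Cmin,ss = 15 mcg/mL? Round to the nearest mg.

τ/t½ = 85/33 ≈ 2.5758, so f = (1/2)^(85/33) ≈ 0.167733.
Cmin,ss = (D/Vd)·f/(1−f), so D = Cmin,ss·Vd·(1−f)/f.
D = 15 × 92 × (1−f)/f ≈ 15 × 92 × 4.96186 ≈ 6847.37 mg.

6847 mg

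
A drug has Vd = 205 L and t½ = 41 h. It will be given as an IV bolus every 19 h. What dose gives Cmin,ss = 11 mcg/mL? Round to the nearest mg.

τ/t½ = 19/41 ≈ 0.46341, so f = (1/2)^(19/41) ≈ 0.725268.
Cmin,ss = (D/Vd)·f/(1−f), so D = Cmin,ss·Vd·(1−f)/f.
D = 11 × 205 × (1−f)/f ≈ 11 × 205 × 0.37880 ≈ 854.19 mg.

854 mg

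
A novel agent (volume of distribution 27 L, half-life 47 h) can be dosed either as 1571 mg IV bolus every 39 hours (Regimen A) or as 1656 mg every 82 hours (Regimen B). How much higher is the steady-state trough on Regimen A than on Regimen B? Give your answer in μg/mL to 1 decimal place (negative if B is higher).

Regimen A: f = (1/2)^(39/47) ≈ 0.5626; Cmin,ss = (1571/27)·f/(1−f) ≈ 74.840 μg/mL.
Regimen B: f = (1/2)^(82/47) ≈ 0.2984; Cmin,ss = (1656/27)·f/(1−f) ≈ 26.086 μg/mL.
Difference ≈ 74.840 − 26.086 ≈ 48.754 μg/mL.

48.8 μg/mL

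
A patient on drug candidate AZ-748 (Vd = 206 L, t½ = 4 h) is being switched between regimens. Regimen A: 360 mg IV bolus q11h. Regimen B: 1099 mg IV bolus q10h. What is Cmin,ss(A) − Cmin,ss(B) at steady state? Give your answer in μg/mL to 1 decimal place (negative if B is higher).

Regimen A: f = (1/2)^(11/4) ≈ 0.1487; Cmin,ss = (360/206)·f/(1−f) ≈ 0.305 μg/mL.
Regimen B: f = (1/2)^(10/4) ≈ 0.1768; Cmin,ss = (1099/206)·f/(1−f) ≈ 1.146 μg/mL.
Difference ≈ 0.305 − 1.146 ≈ -0.841 μg/mL.

-0.8 μg/mL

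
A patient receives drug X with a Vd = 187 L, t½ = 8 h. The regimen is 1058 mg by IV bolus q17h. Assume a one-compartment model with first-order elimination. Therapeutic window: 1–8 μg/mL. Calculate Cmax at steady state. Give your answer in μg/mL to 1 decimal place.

k = ln2/t½ = ln2/8 ≈ 0.086643 h⁻¹; fraction remaining f = e^(−kτ) = e^(−0.086643×17) ≈ 0.2293.
Accumulation ratio R = 1/(1 − f) ≈ 1/0.7707 ≈ 1.2975.
Single-dose peak C₀ = D/Vd = 1058/187 ≈ 5.658 μg/mL.
Steady-state peak Cmax,ss = C₀·R ≈ 5.658 × 1.2975 ≈ 7.341 μg/mL.
Peak 7.3 μg/mL vs MTC 8 μg/mL: below toxic threshold.

7.3 μg/mL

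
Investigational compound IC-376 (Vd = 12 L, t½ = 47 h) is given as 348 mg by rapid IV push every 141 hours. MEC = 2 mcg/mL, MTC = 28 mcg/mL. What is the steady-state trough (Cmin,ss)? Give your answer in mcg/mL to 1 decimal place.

4.1 mcg/mL

The dosing interval is 3 half-lives, so f = 2^(−3) = 0.125.
Accumulation ratio R = 1/(1 − f) = 1/0.875 = 8/7.
Single-dose peak C₀ = D/Vd = 348/12 = 29 mcg/mL.
Steady-state peak Cmax,ss = C₀·R = 29 × 8/7 ≈ 33.143 mcg/mL.
Steady-state trough Cmin,ss = Cmax,ss·f ≈ 33.143 × 0.125 ≈ 4.143 mcg/mL.
Trough 4.1 mcg/mL vs MEC 2 mcg/mL: adequate.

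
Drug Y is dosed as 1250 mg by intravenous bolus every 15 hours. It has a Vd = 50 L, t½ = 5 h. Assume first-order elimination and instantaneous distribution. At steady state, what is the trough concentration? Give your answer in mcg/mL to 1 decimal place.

τ = 15 h = 3 half-lives, so f = (1/2)^3 = 0.125.
At steady state, R = 1/(1 − 0.125) = 8/7.
Single-dose peak C₀ = D/Vd = 1250/50 = 25 mcg/mL.
Steady-state peak Cmax,ss = C₀·R = 25 × 8/7 ≈ 28.571 mcg/mL.
Steady-state trough Cmin,ss = Cmax,ss·f ≈ 28.571 × 0.125 ≈ 3.571 mcg/mL.

3.6 mcg/mL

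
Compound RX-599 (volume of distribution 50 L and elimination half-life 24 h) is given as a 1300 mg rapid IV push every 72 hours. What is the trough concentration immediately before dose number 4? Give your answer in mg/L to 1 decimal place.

f = (1/2)^(τ/t½) = (1/2)^(72/24) ≈ 0.1250.
C₀ = D/Vd = 1300/50 ≈ 26.000 mg/L.
Before the 4th dose, 3 doses have been given. Superposition: Cmin = C₀·(f + f² + … + f^3).
≈ 26.000 × (0.1250 + 0.0156 + 0.0020) ≈ 26.000 × 0.1426 ≈ 3.708 mg/L.

3.7 mg/L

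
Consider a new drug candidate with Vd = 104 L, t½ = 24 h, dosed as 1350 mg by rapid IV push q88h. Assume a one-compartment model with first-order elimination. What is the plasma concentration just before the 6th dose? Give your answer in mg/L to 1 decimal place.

f = (1/2)^(τ/t½) = (1/2)^(88/24) ≈ 0.0787.
C₀ = D/Vd = 1350/104 ≈ 12.981 mg/L.
Before the 6th dose, 5 doses have been given. Superposition: Cmin = C₀·(f + f² + … + f^5).
≈ 12.981 × (0.0787 + 0.0062 + 0.0005 + 0.0000 + 0.0000) ≈ 12.981 × 0.0854 ≈ 1.109 mg/L.

1.1 mg/L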